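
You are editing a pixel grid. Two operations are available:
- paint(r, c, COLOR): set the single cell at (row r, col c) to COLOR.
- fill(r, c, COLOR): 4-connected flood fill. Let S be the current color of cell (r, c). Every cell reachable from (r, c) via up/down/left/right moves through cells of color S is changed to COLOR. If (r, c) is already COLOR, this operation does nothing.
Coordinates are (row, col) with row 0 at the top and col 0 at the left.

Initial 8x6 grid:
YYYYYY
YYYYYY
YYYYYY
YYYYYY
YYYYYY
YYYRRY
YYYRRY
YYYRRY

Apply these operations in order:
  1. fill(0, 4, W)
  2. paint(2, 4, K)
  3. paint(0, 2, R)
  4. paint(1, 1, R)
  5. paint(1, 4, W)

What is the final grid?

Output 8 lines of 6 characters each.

After op 1 fill(0,4,W) [42 cells changed]:
WWWWWW
WWWWWW
WWWWWW
WWWWWW
WWWWWW
WWWRRW
WWWRRW
WWWRRW
After op 2 paint(2,4,K):
WWWWWW
WWWWWW
WWWWKW
WWWWWW
WWWWWW
WWWRRW
WWWRRW
WWWRRW
After op 3 paint(0,2,R):
WWRWWW
WWWWWW
WWWWKW
WWWWWW
WWWWWW
WWWRRW
WWWRRW
WWWRRW
After op 4 paint(1,1,R):
WWRWWW
WRWWWW
WWWWKW
WWWWWW
WWWWWW
WWWRRW
WWWRRW
WWWRRW
After op 5 paint(1,4,W):
WWRWWW
WRWWWW
WWWWKW
WWWWWW
WWWWWW
WWWRRW
WWWRRW
WWWRRW

Answer: WWRWWW
WRWWWW
WWWWKW
WWWWWW
WWWWWW
WWWRRW
WWWRRW
WWWRRW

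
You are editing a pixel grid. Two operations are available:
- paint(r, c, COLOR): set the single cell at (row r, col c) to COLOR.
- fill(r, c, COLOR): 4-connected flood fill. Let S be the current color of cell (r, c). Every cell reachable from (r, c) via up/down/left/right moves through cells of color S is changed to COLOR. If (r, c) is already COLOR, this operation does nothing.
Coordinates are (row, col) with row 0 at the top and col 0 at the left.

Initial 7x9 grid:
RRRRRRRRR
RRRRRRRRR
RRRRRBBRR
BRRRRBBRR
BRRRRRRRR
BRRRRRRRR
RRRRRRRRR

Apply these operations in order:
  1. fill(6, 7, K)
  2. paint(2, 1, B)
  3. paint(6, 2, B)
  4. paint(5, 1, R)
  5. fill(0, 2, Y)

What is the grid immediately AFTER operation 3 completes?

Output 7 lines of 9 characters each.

Answer: KKKKKKKKK
KKKKKKKKK
KBKKKBBKK
BKKKKBBKK
BKKKKKKKK
BKKKKKKKK
KKBKKKKKK

Derivation:
After op 1 fill(6,7,K) [56 cells changed]:
KKKKKKKKK
KKKKKKKKK
KKKKKBBKK
BKKKKBBKK
BKKKKKKKK
BKKKKKKKK
KKKKKKKKK
After op 2 paint(2,1,B):
KKKKKKKKK
KKKKKKKKK
KBKKKBBKK
BKKKKBBKK
BKKKKKKKK
BKKKKKKKK
KKKKKKKKK
After op 3 paint(6,2,B):
KKKKKKKKK
KKKKKKKKK
KBKKKBBKK
BKKKKBBKK
BKKKKKKKK
BKKKKKKKK
KKBKKKKKK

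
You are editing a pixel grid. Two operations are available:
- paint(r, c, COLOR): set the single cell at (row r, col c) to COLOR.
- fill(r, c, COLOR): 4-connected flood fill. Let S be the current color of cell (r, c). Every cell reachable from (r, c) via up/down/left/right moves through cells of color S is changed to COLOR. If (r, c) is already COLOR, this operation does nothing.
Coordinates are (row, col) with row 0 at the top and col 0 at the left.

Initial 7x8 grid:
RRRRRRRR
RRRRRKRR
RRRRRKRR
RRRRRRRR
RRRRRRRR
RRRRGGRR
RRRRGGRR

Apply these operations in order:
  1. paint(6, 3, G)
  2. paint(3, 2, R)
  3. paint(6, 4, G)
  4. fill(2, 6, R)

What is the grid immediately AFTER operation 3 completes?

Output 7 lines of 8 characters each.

After op 1 paint(6,3,G):
RRRRRRRR
RRRRRKRR
RRRRRKRR
RRRRRRRR
RRRRRRRR
RRRRGGRR
RRRGGGRR
After op 2 paint(3,2,R):
RRRRRRRR
RRRRRKRR
RRRRRKRR
RRRRRRRR
RRRRRRRR
RRRRGGRR
RRRGGGRR
After op 3 paint(6,4,G):
RRRRRRRR
RRRRRKRR
RRRRRKRR
RRRRRRRR
RRRRRRRR
RRRRGGRR
RRRGGGRR

Answer: RRRRRRRR
RRRRRKRR
RRRRRKRR
RRRRRRRR
RRRRRRRR
RRRRGGRR
RRRGGGRR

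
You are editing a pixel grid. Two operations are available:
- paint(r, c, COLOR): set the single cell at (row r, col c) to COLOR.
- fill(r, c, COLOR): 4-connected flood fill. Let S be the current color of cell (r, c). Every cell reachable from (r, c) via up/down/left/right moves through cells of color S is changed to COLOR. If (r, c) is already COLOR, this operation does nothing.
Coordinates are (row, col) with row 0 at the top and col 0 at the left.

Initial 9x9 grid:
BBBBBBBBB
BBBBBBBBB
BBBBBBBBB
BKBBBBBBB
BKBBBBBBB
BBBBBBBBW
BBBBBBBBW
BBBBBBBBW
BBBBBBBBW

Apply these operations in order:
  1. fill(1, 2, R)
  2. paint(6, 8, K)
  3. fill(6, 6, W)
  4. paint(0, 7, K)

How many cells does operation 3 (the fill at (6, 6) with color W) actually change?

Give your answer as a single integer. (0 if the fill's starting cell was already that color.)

Answer: 75

Derivation:
After op 1 fill(1,2,R) [75 cells changed]:
RRRRRRRRR
RRRRRRRRR
RRRRRRRRR
RKRRRRRRR
RKRRRRRRR
RRRRRRRRW
RRRRRRRRW
RRRRRRRRW
RRRRRRRRW
After op 2 paint(6,8,K):
RRRRRRRRR
RRRRRRRRR
RRRRRRRRR
RKRRRRRRR
RKRRRRRRR
RRRRRRRRW
RRRRRRRRK
RRRRRRRRW
RRRRRRRRW
After op 3 fill(6,6,W) [75 cells changed]:
WWWWWWWWW
WWWWWWWWW
WWWWWWWWW
WKWWWWWWW
WKWWWWWWW
WWWWWWWWW
WWWWWWWWK
WWWWWWWWW
WWWWWWWWW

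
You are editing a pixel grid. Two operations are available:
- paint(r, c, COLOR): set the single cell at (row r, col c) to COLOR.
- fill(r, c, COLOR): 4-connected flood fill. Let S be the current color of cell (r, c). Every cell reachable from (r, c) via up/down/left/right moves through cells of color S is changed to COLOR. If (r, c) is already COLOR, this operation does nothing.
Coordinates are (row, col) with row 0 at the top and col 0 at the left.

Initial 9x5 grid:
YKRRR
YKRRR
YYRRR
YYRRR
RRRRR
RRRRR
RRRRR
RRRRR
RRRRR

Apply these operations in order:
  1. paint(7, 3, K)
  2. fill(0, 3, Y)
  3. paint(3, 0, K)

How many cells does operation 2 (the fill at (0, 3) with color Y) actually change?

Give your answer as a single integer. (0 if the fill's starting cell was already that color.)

After op 1 paint(7,3,K):
YKRRR
YKRRR
YYRRR
YYRRR
RRRRR
RRRRR
RRRRR
RRRKR
RRRRR
After op 2 fill(0,3,Y) [36 cells changed]:
YKYYY
YKYYY
YYYYY
YYYYY
YYYYY
YYYYY
YYYYY
YYYKY
YYYYY

Answer: 36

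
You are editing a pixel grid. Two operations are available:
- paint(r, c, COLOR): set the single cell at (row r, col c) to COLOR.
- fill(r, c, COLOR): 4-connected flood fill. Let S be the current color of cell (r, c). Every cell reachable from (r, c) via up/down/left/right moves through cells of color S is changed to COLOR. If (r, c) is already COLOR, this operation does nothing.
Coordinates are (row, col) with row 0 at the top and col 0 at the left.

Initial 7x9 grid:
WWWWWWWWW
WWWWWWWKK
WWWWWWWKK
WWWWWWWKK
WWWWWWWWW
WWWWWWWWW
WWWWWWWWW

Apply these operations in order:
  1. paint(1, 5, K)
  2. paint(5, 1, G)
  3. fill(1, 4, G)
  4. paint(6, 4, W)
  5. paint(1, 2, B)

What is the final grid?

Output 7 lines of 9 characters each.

Answer: GGGGGGGGG
GGBGGKGKK
GGGGGGGKK
GGGGGGGKK
GGGGGGGGG
GGGGGGGGG
GGGGWGGGG

Derivation:
After op 1 paint(1,5,K):
WWWWWWWWW
WWWWWKWKK
WWWWWWWKK
WWWWWWWKK
WWWWWWWWW
WWWWWWWWW
WWWWWWWWW
After op 2 paint(5,1,G):
WWWWWWWWW
WWWWWKWKK
WWWWWWWKK
WWWWWWWKK
WWWWWWWWW
WGWWWWWWW
WWWWWWWWW
After op 3 fill(1,4,G) [55 cells changed]:
GGGGGGGGG
GGGGGKGKK
GGGGGGGKK
GGGGGGGKK
GGGGGGGGG
GGGGGGGGG
GGGGGGGGG
After op 4 paint(6,4,W):
GGGGGGGGG
GGGGGKGKK
GGGGGGGKK
GGGGGGGKK
GGGGGGGGG
GGGGGGGGG
GGGGWGGGG
After op 5 paint(1,2,B):
GGGGGGGGG
GGBGGKGKK
GGGGGGGKK
GGGGGGGKK
GGGGGGGGG
GGGGGGGGG
GGGGWGGGG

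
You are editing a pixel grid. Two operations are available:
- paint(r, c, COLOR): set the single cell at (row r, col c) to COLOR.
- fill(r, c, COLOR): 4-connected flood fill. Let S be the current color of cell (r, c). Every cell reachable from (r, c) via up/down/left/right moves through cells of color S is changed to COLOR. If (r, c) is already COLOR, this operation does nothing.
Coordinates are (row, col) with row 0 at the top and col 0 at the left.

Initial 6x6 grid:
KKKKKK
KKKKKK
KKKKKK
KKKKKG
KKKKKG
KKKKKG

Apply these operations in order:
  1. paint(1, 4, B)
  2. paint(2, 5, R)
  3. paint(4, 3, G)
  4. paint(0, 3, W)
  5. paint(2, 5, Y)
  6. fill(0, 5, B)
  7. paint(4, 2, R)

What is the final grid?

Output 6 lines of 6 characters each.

After op 1 paint(1,4,B):
KKKKKK
KKKKBK
KKKKKK
KKKKKG
KKKKKG
KKKKKG
After op 2 paint(2,5,R):
KKKKKK
KKKKBK
KKKKKR
KKKKKG
KKKKKG
KKKKKG
After op 3 paint(4,3,G):
KKKKKK
KKKKBK
KKKKKR
KKKKKG
KKKGKG
KKKKKG
After op 4 paint(0,3,W):
KKKWKK
KKKKBK
KKKKKR
KKKKKG
KKKGKG
KKKKKG
After op 5 paint(2,5,Y):
KKKWKK
KKKKBK
KKKKKY
KKKKKG
KKKGKG
KKKKKG
After op 6 fill(0,5,B) [3 cells changed]:
KKKWBB
KKKKBB
KKKKKY
KKKKKG
KKKGKG
KKKKKG
After op 7 paint(4,2,R):
KKKWBB
KKKKBB
KKKKKY
KKKKKG
KKRGKG
KKKKKG

Answer: KKKWBB
KKKKBB
KKKKKY
KKKKKG
KKRGKG
KKKKKG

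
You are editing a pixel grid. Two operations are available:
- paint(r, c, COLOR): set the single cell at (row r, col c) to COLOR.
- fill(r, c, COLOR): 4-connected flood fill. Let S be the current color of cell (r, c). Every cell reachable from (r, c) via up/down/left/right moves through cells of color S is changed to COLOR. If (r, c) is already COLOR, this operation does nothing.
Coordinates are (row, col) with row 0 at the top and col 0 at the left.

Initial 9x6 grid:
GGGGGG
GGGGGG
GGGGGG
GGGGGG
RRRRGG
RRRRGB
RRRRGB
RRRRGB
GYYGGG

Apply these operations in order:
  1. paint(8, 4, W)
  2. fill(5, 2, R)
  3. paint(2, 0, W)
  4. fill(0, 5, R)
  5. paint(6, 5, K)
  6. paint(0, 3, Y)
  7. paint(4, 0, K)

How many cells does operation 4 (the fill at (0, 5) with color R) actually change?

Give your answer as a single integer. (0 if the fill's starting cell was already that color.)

After op 1 paint(8,4,W):
GGGGGG
GGGGGG
GGGGGG
GGGGGG
RRRRGG
RRRRGB
RRRRGB
RRRRGB
GYYGWG
After op 2 fill(5,2,R) [0 cells changed]:
GGGGGG
GGGGGG
GGGGGG
GGGGGG
RRRRGG
RRRRGB
RRRRGB
RRRRGB
GYYGWG
After op 3 paint(2,0,W):
GGGGGG
GGGGGG
WGGGGG
GGGGGG
RRRRGG
RRRRGB
RRRRGB
RRRRGB
GYYGWG
After op 4 fill(0,5,R) [28 cells changed]:
RRRRRR
RRRRRR
WRRRRR
RRRRRR
RRRRRR
RRRRRB
RRRRRB
RRRRRB
GYYGWG

Answer: 28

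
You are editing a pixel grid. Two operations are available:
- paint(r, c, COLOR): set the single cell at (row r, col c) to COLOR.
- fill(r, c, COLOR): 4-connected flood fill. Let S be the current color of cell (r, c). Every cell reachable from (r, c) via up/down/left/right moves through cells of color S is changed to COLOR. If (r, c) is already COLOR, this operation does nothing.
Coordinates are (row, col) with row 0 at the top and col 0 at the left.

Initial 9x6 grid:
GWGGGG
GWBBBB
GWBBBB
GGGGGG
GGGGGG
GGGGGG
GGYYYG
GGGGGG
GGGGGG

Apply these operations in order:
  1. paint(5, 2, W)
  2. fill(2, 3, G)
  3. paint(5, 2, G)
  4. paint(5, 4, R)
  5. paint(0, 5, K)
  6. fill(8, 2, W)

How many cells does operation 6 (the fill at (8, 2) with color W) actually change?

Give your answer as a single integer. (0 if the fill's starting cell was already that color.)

After op 1 paint(5,2,W):
GWGGGG
GWBBBB
GWBBBB
GGGGGG
GGGGGG
GGWGGG
GGYYYG
GGGGGG
GGGGGG
After op 2 fill(2,3,G) [8 cells changed]:
GWGGGG
GWGGGG
GWGGGG
GGGGGG
GGGGGG
GGWGGG
GGYYYG
GGGGGG
GGGGGG
After op 3 paint(5,2,G):
GWGGGG
GWGGGG
GWGGGG
GGGGGG
GGGGGG
GGGGGG
GGYYYG
GGGGGG
GGGGGG
After op 4 paint(5,4,R):
GWGGGG
GWGGGG
GWGGGG
GGGGGG
GGGGGG
GGGGRG
GGYYYG
GGGGGG
GGGGGG
After op 5 paint(0,5,K):
GWGGGK
GWGGGG
GWGGGG
GGGGGG
GGGGGG
GGGGRG
GGYYYG
GGGGGG
GGGGGG
After op 6 fill(8,2,W) [46 cells changed]:
WWWWWK
WWWWWW
WWWWWW
WWWWWW
WWWWWW
WWWWRW
WWYYYW
WWWWWW
WWWWWW

Answer: 46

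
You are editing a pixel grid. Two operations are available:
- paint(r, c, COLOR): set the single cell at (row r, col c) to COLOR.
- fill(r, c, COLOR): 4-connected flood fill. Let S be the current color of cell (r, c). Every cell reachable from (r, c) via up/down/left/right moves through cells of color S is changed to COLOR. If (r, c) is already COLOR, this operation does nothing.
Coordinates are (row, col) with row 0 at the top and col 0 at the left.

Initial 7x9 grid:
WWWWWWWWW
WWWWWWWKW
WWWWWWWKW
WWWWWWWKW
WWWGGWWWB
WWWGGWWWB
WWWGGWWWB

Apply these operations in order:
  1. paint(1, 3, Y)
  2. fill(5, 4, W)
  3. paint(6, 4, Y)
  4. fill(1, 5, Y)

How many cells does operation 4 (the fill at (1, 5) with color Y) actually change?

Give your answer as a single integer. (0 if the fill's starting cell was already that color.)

Answer: 55

Derivation:
After op 1 paint(1,3,Y):
WWWWWWWWW
WWWYWWWKW
WWWWWWWKW
WWWWWWWKW
WWWGGWWWB
WWWGGWWWB
WWWGGWWWB
After op 2 fill(5,4,W) [6 cells changed]:
WWWWWWWWW
WWWYWWWKW
WWWWWWWKW
WWWWWWWKW
WWWWWWWWB
WWWWWWWWB
WWWWWWWWB
After op 3 paint(6,4,Y):
WWWWWWWWW
WWWYWWWKW
WWWWWWWKW
WWWWWWWKW
WWWWWWWWB
WWWWWWWWB
WWWWYWWWB
After op 4 fill(1,5,Y) [55 cells changed]:
YYYYYYYYY
YYYYYYYKY
YYYYYYYKY
YYYYYYYKY
YYYYYYYYB
YYYYYYYYB
YYYYYYYYB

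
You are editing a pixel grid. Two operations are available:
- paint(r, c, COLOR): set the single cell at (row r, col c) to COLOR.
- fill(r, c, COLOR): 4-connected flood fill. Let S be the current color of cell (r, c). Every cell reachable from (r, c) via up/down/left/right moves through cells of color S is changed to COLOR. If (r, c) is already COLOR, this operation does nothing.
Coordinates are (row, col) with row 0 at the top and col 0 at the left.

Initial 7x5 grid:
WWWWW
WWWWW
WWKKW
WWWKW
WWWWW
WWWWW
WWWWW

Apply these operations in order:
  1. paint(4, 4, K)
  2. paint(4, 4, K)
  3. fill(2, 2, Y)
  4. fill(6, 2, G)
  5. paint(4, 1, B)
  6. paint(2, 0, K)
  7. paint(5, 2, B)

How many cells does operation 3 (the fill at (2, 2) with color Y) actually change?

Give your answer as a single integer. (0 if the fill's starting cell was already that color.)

After op 1 paint(4,4,K):
WWWWW
WWWWW
WWKKW
WWWKW
WWWWK
WWWWW
WWWWW
After op 2 paint(4,4,K):
WWWWW
WWWWW
WWKKW
WWWKW
WWWWK
WWWWW
WWWWW
After op 3 fill(2,2,Y) [3 cells changed]:
WWWWW
WWWWW
WWYYW
WWWYW
WWWWK
WWWWW
WWWWW

Answer: 3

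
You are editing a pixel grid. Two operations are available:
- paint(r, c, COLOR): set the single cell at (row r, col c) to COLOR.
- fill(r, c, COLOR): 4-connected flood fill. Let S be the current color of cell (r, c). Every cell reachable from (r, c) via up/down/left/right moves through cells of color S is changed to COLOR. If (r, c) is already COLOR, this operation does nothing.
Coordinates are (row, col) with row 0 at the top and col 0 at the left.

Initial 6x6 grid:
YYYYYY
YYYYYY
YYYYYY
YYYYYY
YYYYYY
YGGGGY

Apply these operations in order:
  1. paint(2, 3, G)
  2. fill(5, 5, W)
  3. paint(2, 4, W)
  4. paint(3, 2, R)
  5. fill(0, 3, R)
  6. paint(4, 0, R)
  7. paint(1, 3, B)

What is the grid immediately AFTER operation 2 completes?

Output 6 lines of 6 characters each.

After op 1 paint(2,3,G):
YYYYYY
YYYYYY
YYYGYY
YYYYYY
YYYYYY
YGGGGY
After op 2 fill(5,5,W) [31 cells changed]:
WWWWWW
WWWWWW
WWWGWW
WWWWWW
WWWWWW
WGGGGW

Answer: WWWWWW
WWWWWW
WWWGWW
WWWWWW
WWWWWW
WGGGGW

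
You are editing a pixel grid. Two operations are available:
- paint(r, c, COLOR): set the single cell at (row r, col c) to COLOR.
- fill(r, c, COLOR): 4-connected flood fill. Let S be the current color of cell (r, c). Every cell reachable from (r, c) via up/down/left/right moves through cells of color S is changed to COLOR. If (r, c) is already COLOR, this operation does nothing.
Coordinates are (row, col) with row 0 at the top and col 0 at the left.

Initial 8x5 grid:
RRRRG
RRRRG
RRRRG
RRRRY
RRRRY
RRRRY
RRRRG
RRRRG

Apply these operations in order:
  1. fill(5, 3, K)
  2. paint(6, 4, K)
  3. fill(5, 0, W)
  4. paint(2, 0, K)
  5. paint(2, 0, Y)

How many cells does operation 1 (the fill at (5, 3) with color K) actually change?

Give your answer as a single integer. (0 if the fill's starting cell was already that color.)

Answer: 32

Derivation:
After op 1 fill(5,3,K) [32 cells changed]:
KKKKG
KKKKG
KKKKG
KKKKY
KKKKY
KKKKY
KKKKG
KKKKG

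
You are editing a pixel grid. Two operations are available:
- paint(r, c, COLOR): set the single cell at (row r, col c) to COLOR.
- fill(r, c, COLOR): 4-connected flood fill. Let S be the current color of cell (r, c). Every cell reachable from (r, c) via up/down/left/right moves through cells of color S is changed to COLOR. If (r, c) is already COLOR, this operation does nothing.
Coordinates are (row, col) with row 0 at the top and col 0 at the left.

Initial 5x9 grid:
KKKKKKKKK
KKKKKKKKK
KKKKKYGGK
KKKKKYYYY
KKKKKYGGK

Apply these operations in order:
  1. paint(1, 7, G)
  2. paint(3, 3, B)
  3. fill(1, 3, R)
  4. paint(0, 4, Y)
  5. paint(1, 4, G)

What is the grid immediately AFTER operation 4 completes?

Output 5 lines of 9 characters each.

After op 1 paint(1,7,G):
KKKKKKKKK
KKKKKKKGK
KKKKKYGGK
KKKKKYYYY
KKKKKYGGK
After op 2 paint(3,3,B):
KKKKKKKKK
KKKKKKKGK
KKKKKYGGK
KKKBKYYYY
KKKKKYGGK
After op 3 fill(1,3,R) [32 cells changed]:
RRRRRRRRR
RRRRRRRGR
RRRRRYGGR
RRRBRYYYY
RRRRRYGGK
After op 4 paint(0,4,Y):
RRRRYRRRR
RRRRRRRGR
RRRRRYGGR
RRRBRYYYY
RRRRRYGGK

Answer: RRRRYRRRR
RRRRRRRGR
RRRRRYGGR
RRRBRYYYY
RRRRRYGGK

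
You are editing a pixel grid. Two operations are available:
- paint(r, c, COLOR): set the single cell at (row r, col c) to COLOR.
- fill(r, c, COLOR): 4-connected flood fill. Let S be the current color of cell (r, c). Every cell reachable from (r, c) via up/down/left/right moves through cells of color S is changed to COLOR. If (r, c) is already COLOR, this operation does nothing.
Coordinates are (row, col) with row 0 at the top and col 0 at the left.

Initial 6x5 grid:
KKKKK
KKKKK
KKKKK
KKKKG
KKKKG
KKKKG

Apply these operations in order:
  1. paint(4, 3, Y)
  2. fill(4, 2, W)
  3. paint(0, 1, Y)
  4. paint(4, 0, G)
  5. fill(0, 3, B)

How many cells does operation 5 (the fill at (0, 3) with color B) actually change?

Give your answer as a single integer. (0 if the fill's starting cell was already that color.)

Answer: 24

Derivation:
After op 1 paint(4,3,Y):
KKKKK
KKKKK
KKKKK
KKKKG
KKKYG
KKKKG
After op 2 fill(4,2,W) [26 cells changed]:
WWWWW
WWWWW
WWWWW
WWWWG
WWWYG
WWWWG
After op 3 paint(0,1,Y):
WYWWW
WWWWW
WWWWW
WWWWG
WWWYG
WWWWG
After op 4 paint(4,0,G):
WYWWW
WWWWW
WWWWW
WWWWG
GWWYG
WWWWG
After op 5 fill(0,3,B) [24 cells changed]:
BYBBB
BBBBB
BBBBB
BBBBG
GBBYG
BBBBG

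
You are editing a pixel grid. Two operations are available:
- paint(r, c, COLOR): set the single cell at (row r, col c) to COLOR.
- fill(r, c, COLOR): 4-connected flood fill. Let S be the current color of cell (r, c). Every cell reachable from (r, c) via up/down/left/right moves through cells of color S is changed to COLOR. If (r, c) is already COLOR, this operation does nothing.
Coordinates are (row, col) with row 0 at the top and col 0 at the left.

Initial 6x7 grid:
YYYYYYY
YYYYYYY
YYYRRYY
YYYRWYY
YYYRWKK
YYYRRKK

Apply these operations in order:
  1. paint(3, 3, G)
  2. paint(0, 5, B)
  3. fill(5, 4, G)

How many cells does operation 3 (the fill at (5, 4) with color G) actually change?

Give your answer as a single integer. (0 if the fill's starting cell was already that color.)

Answer: 3

Derivation:
After op 1 paint(3,3,G):
YYYYYYY
YYYYYYY
YYYRRYY
YYYGWYY
YYYRWKK
YYYRRKK
After op 2 paint(0,5,B):
YYYYYBY
YYYYYYY
YYYRRYY
YYYGWYY
YYYRWKK
YYYRRKK
After op 3 fill(5,4,G) [3 cells changed]:
YYYYYBY
YYYYYYY
YYYRRYY
YYYGWYY
YYYGWKK
YYYGGKK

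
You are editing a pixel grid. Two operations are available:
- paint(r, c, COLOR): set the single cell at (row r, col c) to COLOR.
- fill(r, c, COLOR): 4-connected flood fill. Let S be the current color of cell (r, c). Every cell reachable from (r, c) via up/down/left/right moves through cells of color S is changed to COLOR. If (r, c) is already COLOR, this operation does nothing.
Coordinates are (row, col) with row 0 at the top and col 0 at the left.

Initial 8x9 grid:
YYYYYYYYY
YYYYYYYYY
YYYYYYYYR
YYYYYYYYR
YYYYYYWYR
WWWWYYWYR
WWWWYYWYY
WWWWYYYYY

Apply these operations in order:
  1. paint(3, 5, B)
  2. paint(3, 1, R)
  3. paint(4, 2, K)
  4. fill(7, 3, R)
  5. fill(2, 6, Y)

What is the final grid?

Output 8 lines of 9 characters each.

Answer: YYYYYYYYY
YYYYYYYYY
YYYYYYYYR
YRYYYBYYR
YYKYYYWYR
RRRRYYWYR
RRRRYYWYY
RRRRYYYYY

Derivation:
After op 1 paint(3,5,B):
YYYYYYYYY
YYYYYYYYY
YYYYYYYYR
YYYYYBYYR
YYYYYYWYR
WWWWYYWYR
WWWWYYWYY
WWWWYYYYY
After op 2 paint(3,1,R):
YYYYYYYYY
YYYYYYYYY
YYYYYYYYR
YRYYYBYYR
YYYYYYWYR
WWWWYYWYR
WWWWYYWYY
WWWWYYYYY
After op 3 paint(4,2,K):
YYYYYYYYY
YYYYYYYYY
YYYYYYYYR
YRYYYBYYR
YYKYYYWYR
WWWWYYWYR
WWWWYYWYY
WWWWYYYYY
After op 4 fill(7,3,R) [12 cells changed]:
YYYYYYYYY
YYYYYYYYY
YYYYYYYYR
YRYYYBYYR
YYKYYYWYR
RRRRYYWYR
RRRRYYWYY
RRRRYYYYY
After op 5 fill(2,6,Y) [0 cells changed]:
YYYYYYYYY
YYYYYYYYY
YYYYYYYYR
YRYYYBYYR
YYKYYYWYR
RRRRYYWYR
RRRRYYWYY
RRRRYYYYY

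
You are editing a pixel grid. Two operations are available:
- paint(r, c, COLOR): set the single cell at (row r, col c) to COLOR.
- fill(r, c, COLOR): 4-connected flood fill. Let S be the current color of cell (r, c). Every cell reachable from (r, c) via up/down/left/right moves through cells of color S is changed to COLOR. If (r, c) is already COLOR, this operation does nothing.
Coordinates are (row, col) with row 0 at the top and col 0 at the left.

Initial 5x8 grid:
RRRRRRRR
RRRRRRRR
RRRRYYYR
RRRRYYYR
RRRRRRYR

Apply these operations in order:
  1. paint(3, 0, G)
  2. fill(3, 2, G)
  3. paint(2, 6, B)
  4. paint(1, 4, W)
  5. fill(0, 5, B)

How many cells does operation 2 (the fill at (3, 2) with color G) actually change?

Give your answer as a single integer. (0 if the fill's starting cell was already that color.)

After op 1 paint(3,0,G):
RRRRRRRR
RRRRRRRR
RRRRYYYR
GRRRYYYR
RRRRRRYR
After op 2 fill(3,2,G) [32 cells changed]:
GGGGGGGG
GGGGGGGG
GGGGYYYG
GGGGYYYG
GGGGGGYG

Answer: 32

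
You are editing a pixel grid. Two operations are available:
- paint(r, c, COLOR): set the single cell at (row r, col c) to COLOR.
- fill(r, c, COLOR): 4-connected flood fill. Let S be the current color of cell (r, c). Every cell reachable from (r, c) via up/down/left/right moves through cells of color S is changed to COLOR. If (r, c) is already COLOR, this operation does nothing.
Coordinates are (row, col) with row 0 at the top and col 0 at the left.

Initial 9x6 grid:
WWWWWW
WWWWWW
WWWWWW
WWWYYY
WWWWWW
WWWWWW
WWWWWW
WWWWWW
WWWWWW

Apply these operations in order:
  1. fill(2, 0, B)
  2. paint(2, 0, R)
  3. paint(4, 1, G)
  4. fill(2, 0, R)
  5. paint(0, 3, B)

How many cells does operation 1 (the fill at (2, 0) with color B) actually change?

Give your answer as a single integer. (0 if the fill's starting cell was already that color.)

After op 1 fill(2,0,B) [51 cells changed]:
BBBBBB
BBBBBB
BBBBBB
BBBYYY
BBBBBB
BBBBBB
BBBBBB
BBBBBB
BBBBBB

Answer: 51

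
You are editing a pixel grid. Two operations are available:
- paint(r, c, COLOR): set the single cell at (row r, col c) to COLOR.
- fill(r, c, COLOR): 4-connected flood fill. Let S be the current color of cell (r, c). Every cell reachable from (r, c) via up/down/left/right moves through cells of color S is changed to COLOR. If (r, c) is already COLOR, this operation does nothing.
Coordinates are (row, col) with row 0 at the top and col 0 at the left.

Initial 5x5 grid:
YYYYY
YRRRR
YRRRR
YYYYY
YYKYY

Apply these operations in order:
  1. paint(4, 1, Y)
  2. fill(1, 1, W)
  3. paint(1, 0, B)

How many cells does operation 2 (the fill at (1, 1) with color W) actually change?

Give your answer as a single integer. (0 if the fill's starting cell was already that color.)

Answer: 8

Derivation:
After op 1 paint(4,1,Y):
YYYYY
YRRRR
YRRRR
YYYYY
YYKYY
After op 2 fill(1,1,W) [8 cells changed]:
YYYYY
YWWWW
YWWWW
YYYYY
YYKYY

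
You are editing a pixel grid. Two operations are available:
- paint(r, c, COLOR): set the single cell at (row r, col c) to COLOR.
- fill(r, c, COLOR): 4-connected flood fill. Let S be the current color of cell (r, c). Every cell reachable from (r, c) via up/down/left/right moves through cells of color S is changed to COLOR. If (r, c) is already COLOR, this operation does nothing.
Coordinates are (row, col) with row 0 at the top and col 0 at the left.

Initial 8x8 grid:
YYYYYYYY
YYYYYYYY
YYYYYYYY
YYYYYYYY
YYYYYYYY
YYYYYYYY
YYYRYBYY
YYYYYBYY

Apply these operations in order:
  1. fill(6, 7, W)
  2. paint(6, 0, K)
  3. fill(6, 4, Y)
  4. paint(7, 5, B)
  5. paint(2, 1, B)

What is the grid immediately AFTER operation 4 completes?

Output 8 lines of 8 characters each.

After op 1 fill(6,7,W) [61 cells changed]:
WWWWWWWW
WWWWWWWW
WWWWWWWW
WWWWWWWW
WWWWWWWW
WWWWWWWW
WWWRWBWW
WWWWWBWW
After op 2 paint(6,0,K):
WWWWWWWW
WWWWWWWW
WWWWWWWW
WWWWWWWW
WWWWWWWW
WWWWWWWW
KWWRWBWW
WWWWWBWW
After op 3 fill(6,4,Y) [60 cells changed]:
YYYYYYYY
YYYYYYYY
YYYYYYYY
YYYYYYYY
YYYYYYYY
YYYYYYYY
KYYRYBYY
YYYYYBYY
After op 4 paint(7,5,B):
YYYYYYYY
YYYYYYYY
YYYYYYYY
YYYYYYYY
YYYYYYYY
YYYYYYYY
KYYRYBYY
YYYYYBYY

Answer: YYYYYYYY
YYYYYYYY
YYYYYYYY
YYYYYYYY
YYYYYYYY
YYYYYYYY
KYYRYBYY
YYYYYBYY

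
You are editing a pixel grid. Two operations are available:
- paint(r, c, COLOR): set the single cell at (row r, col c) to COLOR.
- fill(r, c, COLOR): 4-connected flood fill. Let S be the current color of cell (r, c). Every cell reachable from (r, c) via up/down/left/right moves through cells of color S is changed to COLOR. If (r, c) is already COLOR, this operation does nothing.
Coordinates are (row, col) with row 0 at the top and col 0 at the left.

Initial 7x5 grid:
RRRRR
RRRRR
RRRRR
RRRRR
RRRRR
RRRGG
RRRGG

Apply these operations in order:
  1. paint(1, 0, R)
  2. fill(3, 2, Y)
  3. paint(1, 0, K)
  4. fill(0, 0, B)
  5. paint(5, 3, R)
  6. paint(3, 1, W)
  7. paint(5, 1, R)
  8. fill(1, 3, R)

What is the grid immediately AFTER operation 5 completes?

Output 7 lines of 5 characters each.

Answer: BBBBB
KBBBB
BBBBB
BBBBB
BBBBB
BBBRG
BBBGG

Derivation:
After op 1 paint(1,0,R):
RRRRR
RRRRR
RRRRR
RRRRR
RRRRR
RRRGG
RRRGG
After op 2 fill(3,2,Y) [31 cells changed]:
YYYYY
YYYYY
YYYYY
YYYYY
YYYYY
YYYGG
YYYGG
After op 3 paint(1,0,K):
YYYYY
KYYYY
YYYYY
YYYYY
YYYYY
YYYGG
YYYGG
After op 4 fill(0,0,B) [30 cells changed]:
BBBBB
KBBBB
BBBBB
BBBBB
BBBBB
BBBGG
BBBGG
After op 5 paint(5,3,R):
BBBBB
KBBBB
BBBBB
BBBBB
BBBBB
BBBRG
BBBGG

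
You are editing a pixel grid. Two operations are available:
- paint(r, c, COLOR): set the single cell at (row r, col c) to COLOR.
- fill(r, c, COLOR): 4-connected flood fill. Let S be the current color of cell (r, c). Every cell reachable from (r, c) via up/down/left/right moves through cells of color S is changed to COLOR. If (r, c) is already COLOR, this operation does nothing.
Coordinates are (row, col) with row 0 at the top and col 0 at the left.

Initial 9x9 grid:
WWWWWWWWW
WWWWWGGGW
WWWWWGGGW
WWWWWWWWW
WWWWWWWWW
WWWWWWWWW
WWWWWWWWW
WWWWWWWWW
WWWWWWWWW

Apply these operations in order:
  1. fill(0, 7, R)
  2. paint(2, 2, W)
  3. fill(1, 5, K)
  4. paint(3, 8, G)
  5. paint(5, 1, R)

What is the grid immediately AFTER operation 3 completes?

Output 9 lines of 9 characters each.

After op 1 fill(0,7,R) [75 cells changed]:
RRRRRRRRR
RRRRRGGGR
RRRRRGGGR
RRRRRRRRR
RRRRRRRRR
RRRRRRRRR
RRRRRRRRR
RRRRRRRRR
RRRRRRRRR
After op 2 paint(2,2,W):
RRRRRRRRR
RRRRRGGGR
RRWRRGGGR
RRRRRRRRR
RRRRRRRRR
RRRRRRRRR
RRRRRRRRR
RRRRRRRRR
RRRRRRRRR
After op 3 fill(1,5,K) [6 cells changed]:
RRRRRRRRR
RRRRRKKKR
RRWRRKKKR
RRRRRRRRR
RRRRRRRRR
RRRRRRRRR
RRRRRRRRR
RRRRRRRRR
RRRRRRRRR

Answer: RRRRRRRRR
RRRRRKKKR
RRWRRKKKR
RRRRRRRRR
RRRRRRRRR
RRRRRRRRR
RRRRRRRRR
RRRRRRRRR
RRRRRRRRR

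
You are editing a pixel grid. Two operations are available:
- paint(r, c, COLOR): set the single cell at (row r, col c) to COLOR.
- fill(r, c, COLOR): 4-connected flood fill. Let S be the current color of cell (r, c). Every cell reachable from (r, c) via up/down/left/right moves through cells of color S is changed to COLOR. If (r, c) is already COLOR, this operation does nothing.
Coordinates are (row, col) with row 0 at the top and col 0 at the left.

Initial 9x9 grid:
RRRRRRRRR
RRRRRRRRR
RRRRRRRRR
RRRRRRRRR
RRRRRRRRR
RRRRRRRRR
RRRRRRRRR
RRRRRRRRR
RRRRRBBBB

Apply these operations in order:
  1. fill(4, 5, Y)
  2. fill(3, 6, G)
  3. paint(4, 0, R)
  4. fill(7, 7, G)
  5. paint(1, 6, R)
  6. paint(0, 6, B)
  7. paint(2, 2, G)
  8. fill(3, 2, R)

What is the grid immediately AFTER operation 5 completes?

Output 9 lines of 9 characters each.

Answer: GGGGGGGGG
GGGGGGRGG
GGGGGGGGG
GGGGGGGGG
RGGGGGGGG
GGGGGGGGG
GGGGGGGGG
GGGGGGGGG
GGGGGBBBB

Derivation:
After op 1 fill(4,5,Y) [77 cells changed]:
YYYYYYYYY
YYYYYYYYY
YYYYYYYYY
YYYYYYYYY
YYYYYYYYY
YYYYYYYYY
YYYYYYYYY
YYYYYYYYY
YYYYYBBBB
After op 2 fill(3,6,G) [77 cells changed]:
GGGGGGGGG
GGGGGGGGG
GGGGGGGGG
GGGGGGGGG
GGGGGGGGG
GGGGGGGGG
GGGGGGGGG
GGGGGGGGG
GGGGGBBBB
After op 3 paint(4,0,R):
GGGGGGGGG
GGGGGGGGG
GGGGGGGGG
GGGGGGGGG
RGGGGGGGG
GGGGGGGGG
GGGGGGGGG
GGGGGGGGG
GGGGGBBBB
After op 4 fill(7,7,G) [0 cells changed]:
GGGGGGGGG
GGGGGGGGG
GGGGGGGGG
GGGGGGGGG
RGGGGGGGG
GGGGGGGGG
GGGGGGGGG
GGGGGGGGG
GGGGGBBBB
After op 5 paint(1,6,R):
GGGGGGGGG
GGGGGGRGG
GGGGGGGGG
GGGGGGGGG
RGGGGGGGG
GGGGGGGGG
GGGGGGGGG
GGGGGGGGG
GGGGGBBBB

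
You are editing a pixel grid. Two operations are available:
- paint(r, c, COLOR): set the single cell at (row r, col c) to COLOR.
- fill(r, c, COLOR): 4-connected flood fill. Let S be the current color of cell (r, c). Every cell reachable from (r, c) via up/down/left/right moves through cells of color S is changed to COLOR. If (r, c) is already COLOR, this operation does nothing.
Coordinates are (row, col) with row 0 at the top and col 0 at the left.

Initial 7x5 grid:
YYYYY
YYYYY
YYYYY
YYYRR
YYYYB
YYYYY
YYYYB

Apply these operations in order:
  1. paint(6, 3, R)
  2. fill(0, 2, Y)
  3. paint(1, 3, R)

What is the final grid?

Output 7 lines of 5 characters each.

Answer: YYYYY
YYYRY
YYYYY
YYYRR
YYYYB
YYYYY
YYYRB

Derivation:
After op 1 paint(6,3,R):
YYYYY
YYYYY
YYYYY
YYYRR
YYYYB
YYYYY
YYYRB
After op 2 fill(0,2,Y) [0 cells changed]:
YYYYY
YYYYY
YYYYY
YYYRR
YYYYB
YYYYY
YYYRB
After op 3 paint(1,3,R):
YYYYY
YYYRY
YYYYY
YYYRR
YYYYB
YYYYY
YYYRB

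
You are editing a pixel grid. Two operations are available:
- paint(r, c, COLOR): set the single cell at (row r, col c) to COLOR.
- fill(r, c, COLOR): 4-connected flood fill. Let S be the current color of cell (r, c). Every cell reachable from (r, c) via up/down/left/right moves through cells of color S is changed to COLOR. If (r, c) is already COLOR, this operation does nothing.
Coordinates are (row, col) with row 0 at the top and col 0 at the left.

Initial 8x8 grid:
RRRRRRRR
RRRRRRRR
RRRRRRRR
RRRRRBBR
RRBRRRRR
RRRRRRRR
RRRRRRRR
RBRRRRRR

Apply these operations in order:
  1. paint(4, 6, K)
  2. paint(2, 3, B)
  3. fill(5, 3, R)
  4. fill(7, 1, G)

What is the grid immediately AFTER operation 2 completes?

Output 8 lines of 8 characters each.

After op 1 paint(4,6,K):
RRRRRRRR
RRRRRRRR
RRRRRRRR
RRRRRBBR
RRBRRRKR
RRRRRRRR
RRRRRRRR
RBRRRRRR
After op 2 paint(2,3,B):
RRRRRRRR
RRRRRRRR
RRRBRRRR
RRRRRBBR
RRBRRRKR
RRRRRRRR
RRRRRRRR
RBRRRRRR

Answer: RRRRRRRR
RRRRRRRR
RRRBRRRR
RRRRRBBR
RRBRRRKR
RRRRRRRR
RRRRRRRR
RBRRRRRR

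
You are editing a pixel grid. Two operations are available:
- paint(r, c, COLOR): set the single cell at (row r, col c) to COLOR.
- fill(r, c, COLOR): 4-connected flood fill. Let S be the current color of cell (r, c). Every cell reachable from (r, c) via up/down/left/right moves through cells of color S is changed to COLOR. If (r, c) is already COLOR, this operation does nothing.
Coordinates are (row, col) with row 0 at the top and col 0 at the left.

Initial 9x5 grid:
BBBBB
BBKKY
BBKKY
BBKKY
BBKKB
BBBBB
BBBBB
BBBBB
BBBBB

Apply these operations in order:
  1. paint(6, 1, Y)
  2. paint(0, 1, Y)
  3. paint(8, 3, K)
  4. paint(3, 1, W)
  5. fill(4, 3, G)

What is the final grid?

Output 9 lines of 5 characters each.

After op 1 paint(6,1,Y):
BBBBB
BBKKY
BBKKY
BBKKY
BBKKB
BBBBB
BYBBB
BBBBB
BBBBB
After op 2 paint(0,1,Y):
BYBBB
BBKKY
BBKKY
BBKKY
BBKKB
BBBBB
BYBBB
BBBBB
BBBBB
After op 3 paint(8,3,K):
BYBBB
BBKKY
BBKKY
BBKKY
BBKKB
BBBBB
BYBBB
BBBBB
BBBKB
After op 4 paint(3,1,W):
BYBBB
BBKKY
BBKKY
BWKKY
BBKKB
BBBBB
BYBBB
BBBBB
BBBKB
After op 5 fill(4,3,G) [8 cells changed]:
BYBBB
BBGGY
BBGGY
BWGGY
BBGGB
BBBBB
BYBBB
BBBBB
BBBKB

Answer: BYBBB
BBGGY
BBGGY
BWGGY
BBGGB
BBBBB
BYBBB
BBBBB
BBBKB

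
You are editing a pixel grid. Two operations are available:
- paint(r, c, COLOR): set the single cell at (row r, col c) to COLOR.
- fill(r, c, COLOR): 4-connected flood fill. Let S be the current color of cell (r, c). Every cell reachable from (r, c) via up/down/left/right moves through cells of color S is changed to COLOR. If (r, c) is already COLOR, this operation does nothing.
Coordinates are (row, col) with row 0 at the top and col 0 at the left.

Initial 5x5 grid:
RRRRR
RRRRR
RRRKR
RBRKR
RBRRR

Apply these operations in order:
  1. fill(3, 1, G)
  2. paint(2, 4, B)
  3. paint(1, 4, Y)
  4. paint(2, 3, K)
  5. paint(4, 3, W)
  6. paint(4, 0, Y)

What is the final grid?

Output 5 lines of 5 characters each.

After op 1 fill(3,1,G) [2 cells changed]:
RRRRR
RRRRR
RRRKR
RGRKR
RGRRR
After op 2 paint(2,4,B):
RRRRR
RRRRR
RRRKB
RGRKR
RGRRR
After op 3 paint(1,4,Y):
RRRRR
RRRRY
RRRKB
RGRKR
RGRRR
After op 4 paint(2,3,K):
RRRRR
RRRRY
RRRKB
RGRKR
RGRRR
After op 5 paint(4,3,W):
RRRRR
RRRRY
RRRKB
RGRKR
RGRWR
After op 6 paint(4,0,Y):
RRRRR
RRRRY
RRRKB
RGRKR
YGRWR

Answer: RRRRR
RRRRY
RRRKB
RGRKR
YGRWR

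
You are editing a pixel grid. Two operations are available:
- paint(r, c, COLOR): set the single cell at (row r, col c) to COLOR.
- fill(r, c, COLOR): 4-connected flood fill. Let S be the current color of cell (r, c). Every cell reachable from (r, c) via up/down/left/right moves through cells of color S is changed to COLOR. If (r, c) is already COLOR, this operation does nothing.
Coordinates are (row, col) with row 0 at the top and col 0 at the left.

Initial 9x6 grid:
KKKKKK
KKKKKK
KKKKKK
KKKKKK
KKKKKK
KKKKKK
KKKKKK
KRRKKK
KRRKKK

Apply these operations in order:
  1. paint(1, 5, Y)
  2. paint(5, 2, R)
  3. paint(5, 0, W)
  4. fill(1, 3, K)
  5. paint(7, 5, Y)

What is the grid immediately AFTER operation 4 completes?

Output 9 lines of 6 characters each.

Answer: KKKKKK
KKKKKY
KKKKKK
KKKKKK
KKKKKK
WKRKKK
KKKKKK
KRRKKK
KRRKKK

Derivation:
After op 1 paint(1,5,Y):
KKKKKK
KKKKKY
KKKKKK
KKKKKK
KKKKKK
KKKKKK
KKKKKK
KRRKKK
KRRKKK
After op 2 paint(5,2,R):
KKKKKK
KKKKKY
KKKKKK
KKKKKK
KKKKKK
KKRKKK
KKKKKK
KRRKKK
KRRKKK
After op 3 paint(5,0,W):
KKKKKK
KKKKKY
KKKKKK
KKKKKK
KKKKKK
WKRKKK
KKKKKK
KRRKKK
KRRKKK
After op 4 fill(1,3,K) [0 cells changed]:
KKKKKK
KKKKKY
KKKKKK
KKKKKK
KKKKKK
WKRKKK
KKKKKK
KRRKKK
KRRKKK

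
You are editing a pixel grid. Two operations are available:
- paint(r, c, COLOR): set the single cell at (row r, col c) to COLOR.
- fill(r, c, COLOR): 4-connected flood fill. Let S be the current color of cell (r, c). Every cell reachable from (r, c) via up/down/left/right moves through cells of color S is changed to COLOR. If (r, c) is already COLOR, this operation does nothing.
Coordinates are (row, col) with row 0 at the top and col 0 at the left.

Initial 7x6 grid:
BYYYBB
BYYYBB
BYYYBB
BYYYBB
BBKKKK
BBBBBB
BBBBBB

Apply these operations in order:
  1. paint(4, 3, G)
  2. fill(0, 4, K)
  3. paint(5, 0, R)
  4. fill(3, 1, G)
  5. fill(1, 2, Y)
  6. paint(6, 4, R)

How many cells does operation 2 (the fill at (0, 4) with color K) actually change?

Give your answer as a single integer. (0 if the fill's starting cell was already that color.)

Answer: 8

Derivation:
After op 1 paint(4,3,G):
BYYYBB
BYYYBB
BYYYBB
BYYYBB
BBKGKK
BBBBBB
BBBBBB
After op 2 fill(0,4,K) [8 cells changed]:
BYYYKK
BYYYKK
BYYYKK
BYYYKK
BBKGKK
BBBBBB
BBBBBB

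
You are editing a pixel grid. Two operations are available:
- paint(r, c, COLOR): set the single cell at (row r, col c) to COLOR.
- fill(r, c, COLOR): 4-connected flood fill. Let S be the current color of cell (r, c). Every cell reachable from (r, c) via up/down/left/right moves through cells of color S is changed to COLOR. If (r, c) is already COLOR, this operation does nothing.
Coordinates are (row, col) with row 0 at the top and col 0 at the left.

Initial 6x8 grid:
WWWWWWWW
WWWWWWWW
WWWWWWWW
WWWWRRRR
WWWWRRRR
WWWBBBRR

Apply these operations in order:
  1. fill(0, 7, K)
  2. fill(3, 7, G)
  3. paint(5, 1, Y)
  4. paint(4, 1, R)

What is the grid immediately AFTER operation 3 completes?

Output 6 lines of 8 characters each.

Answer: KKKKKKKK
KKKKKKKK
KKKKKKKK
KKKKGGGG
KKKKGGGG
KYKBBBGG

Derivation:
After op 1 fill(0,7,K) [35 cells changed]:
KKKKKKKK
KKKKKKKK
KKKKKKKK
KKKKRRRR
KKKKRRRR
KKKBBBRR
After op 2 fill(3,7,G) [10 cells changed]:
KKKKKKKK
KKKKKKKK
KKKKKKKK
KKKKGGGG
KKKKGGGG
KKKBBBGG
After op 3 paint(5,1,Y):
KKKKKKKK
KKKKKKKK
KKKKKKKK
KKKKGGGG
KKKKGGGG
KYKBBBGG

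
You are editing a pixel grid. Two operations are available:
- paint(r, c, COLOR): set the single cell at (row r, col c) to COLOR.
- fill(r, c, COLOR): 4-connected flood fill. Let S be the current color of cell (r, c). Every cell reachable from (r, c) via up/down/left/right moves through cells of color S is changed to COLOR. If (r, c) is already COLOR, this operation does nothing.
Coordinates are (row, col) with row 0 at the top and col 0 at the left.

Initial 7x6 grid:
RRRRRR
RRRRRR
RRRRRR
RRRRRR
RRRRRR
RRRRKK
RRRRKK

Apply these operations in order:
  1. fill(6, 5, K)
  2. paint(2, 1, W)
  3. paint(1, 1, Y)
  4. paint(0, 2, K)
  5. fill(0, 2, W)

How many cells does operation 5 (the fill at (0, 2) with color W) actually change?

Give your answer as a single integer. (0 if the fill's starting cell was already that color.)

After op 1 fill(6,5,K) [0 cells changed]:
RRRRRR
RRRRRR
RRRRRR
RRRRRR
RRRRRR
RRRRKK
RRRRKK
After op 2 paint(2,1,W):
RRRRRR
RRRRRR
RWRRRR
RRRRRR
RRRRRR
RRRRKK
RRRRKK
After op 3 paint(1,1,Y):
RRRRRR
RYRRRR
RWRRRR
RRRRRR
RRRRRR
RRRRKK
RRRRKK
After op 4 paint(0,2,K):
RRKRRR
RYRRRR
RWRRRR
RRRRRR
RRRRRR
RRRRKK
RRRRKK
After op 5 fill(0,2,W) [1 cells changed]:
RRWRRR
RYRRRR
RWRRRR
RRRRRR
RRRRRR
RRRRKK
RRRRKK

Answer: 1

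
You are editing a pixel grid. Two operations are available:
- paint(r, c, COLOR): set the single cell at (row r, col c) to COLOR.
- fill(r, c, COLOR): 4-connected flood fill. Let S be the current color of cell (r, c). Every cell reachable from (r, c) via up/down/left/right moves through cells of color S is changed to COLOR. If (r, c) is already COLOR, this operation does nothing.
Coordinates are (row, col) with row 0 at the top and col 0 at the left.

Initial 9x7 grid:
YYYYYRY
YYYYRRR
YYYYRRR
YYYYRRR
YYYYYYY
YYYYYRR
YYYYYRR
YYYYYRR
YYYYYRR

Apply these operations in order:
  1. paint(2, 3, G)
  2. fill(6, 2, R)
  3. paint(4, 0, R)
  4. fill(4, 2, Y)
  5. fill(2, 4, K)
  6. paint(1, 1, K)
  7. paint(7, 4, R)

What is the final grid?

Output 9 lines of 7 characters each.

After op 1 paint(2,3,G):
YYYYYRY
YYYYRRR
YYYGRRR
YYYYRRR
YYYYYYY
YYYYYRR
YYYYYRR
YYYYYRR
YYYYYRR
After op 2 fill(6,2,R) [43 cells changed]:
RRRRRRY
RRRRRRR
RRRGRRR
RRRRRRR
RRRRRRR
RRRRRRR
RRRRRRR
RRRRRRR
RRRRRRR
After op 3 paint(4,0,R):
RRRRRRY
RRRRRRR
RRRGRRR
RRRRRRR
RRRRRRR
RRRRRRR
RRRRRRR
RRRRRRR
RRRRRRR
After op 4 fill(4,2,Y) [61 cells changed]:
YYYYYYY
YYYYYYY
YYYGYYY
YYYYYYY
YYYYYYY
YYYYYYY
YYYYYYY
YYYYYYY
YYYYYYY
After op 5 fill(2,4,K) [62 cells changed]:
KKKKKKK
KKKKKKK
KKKGKKK
KKKKKKK
KKKKKKK
KKKKKKK
KKKKKKK
KKKKKKK
KKKKKKK
After op 6 paint(1,1,K):
KKKKKKK
KKKKKKK
KKKGKKK
KKKKKKK
KKKKKKK
KKKKKKK
KKKKKKK
KKKKKKK
KKKKKKK
After op 7 paint(7,4,R):
KKKKKKK
KKKKKKK
KKKGKKK
KKKKKKK
KKKKKKK
KKKKKKK
KKKKKKK
KKKKRKK
KKKKKKK

Answer: KKKKKKK
KKKKKKK
KKKGKKK
KKKKKKK
KKKKKKK
KKKKKKK
KKKKKKK
KKKKRKK
KKKKKKK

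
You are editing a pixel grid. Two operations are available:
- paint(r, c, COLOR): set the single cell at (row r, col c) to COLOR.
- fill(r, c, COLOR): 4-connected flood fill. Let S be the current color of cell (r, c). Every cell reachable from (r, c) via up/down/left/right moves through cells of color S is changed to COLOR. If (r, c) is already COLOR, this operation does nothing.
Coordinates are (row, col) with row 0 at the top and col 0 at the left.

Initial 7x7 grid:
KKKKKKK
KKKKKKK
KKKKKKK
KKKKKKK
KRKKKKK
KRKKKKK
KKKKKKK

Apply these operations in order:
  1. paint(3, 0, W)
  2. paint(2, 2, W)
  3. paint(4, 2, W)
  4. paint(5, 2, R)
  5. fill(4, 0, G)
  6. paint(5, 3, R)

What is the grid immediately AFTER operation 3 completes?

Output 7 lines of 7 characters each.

After op 1 paint(3,0,W):
KKKKKKK
KKKKKKK
KKKKKKK
WKKKKKK
KRKKKKK
KRKKKKK
KKKKKKK
After op 2 paint(2,2,W):
KKKKKKK
KKKKKKK
KKWKKKK
WKKKKKK
KRKKKKK
KRKKKKK
KKKKKKK
After op 3 paint(4,2,W):
KKKKKKK
KKKKKKK
KKWKKKK
WKKKKKK
KRWKKKK
KRKKKKK
KKKKKKK

Answer: KKKKKKK
KKKKKKK
KKWKKKK
WKKKKKK
KRWKKKK
KRKKKKK
KKKKKKK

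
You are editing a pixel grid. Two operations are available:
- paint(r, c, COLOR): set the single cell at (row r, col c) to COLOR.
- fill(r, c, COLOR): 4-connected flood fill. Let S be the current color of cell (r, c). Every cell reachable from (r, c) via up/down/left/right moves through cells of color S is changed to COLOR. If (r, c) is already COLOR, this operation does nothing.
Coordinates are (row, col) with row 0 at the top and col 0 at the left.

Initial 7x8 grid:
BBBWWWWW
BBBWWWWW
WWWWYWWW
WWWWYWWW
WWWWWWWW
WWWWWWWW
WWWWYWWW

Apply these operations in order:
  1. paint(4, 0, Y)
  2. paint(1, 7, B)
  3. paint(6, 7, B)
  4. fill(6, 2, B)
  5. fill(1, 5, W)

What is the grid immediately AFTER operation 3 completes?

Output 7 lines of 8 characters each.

After op 1 paint(4,0,Y):
BBBWWWWW
BBBWWWWW
WWWWYWWW
WWWWYWWW
YWWWWWWW
WWWWWWWW
WWWWYWWW
After op 2 paint(1,7,B):
BBBWWWWW
BBBWWWWB
WWWWYWWW
WWWWYWWW
YWWWWWWW
WWWWWWWW
WWWWYWWW
After op 3 paint(6,7,B):
BBBWWWWW
BBBWWWWB
WWWWYWWW
WWWWYWWW
YWWWWWWW
WWWWWWWW
WWWWYWWB

Answer: BBBWWWWW
BBBWWWWB
WWWWYWWW
WWWWYWWW
YWWWWWWW
WWWWWWWW
WWWWYWWB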